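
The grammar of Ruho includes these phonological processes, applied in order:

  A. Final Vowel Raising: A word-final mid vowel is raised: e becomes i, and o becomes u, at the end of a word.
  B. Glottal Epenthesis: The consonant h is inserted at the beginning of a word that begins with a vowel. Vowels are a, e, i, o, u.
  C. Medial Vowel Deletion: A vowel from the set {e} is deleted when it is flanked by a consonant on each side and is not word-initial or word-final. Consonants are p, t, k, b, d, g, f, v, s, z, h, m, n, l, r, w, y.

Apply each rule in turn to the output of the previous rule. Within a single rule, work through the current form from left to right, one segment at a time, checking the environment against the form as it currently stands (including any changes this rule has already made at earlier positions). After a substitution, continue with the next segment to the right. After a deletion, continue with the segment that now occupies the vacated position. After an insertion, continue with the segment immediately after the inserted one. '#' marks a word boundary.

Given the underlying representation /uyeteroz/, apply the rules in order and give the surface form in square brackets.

[huytroz]

A Final Vowel Raising: no change — [uyeteroz]
B Glottal Epenthesis: [uyeteroz] → [huyeteroz]
C Medial Vowel Deletion: [huyeteroz] → [huytroz]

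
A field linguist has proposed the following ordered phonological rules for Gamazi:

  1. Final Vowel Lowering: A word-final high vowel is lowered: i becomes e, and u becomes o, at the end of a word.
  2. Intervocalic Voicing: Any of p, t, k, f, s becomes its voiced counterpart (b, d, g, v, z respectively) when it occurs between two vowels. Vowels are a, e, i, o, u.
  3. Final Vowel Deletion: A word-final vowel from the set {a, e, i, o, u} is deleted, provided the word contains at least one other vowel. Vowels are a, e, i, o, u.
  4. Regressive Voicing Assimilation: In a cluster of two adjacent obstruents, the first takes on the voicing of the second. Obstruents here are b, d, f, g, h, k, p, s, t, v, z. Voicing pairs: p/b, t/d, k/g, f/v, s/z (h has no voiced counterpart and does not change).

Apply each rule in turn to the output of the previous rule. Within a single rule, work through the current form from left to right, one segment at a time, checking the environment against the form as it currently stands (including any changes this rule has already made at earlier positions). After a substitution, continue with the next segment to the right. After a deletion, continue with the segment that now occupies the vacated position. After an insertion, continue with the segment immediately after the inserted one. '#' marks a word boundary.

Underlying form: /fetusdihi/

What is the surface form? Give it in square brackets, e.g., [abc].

1 Final Vowel Lowering: [fetusdihi] → [fetusdihe]
2 Intervocalic Voicing: [fetusdihe] → [fedusdihe]
3 Final Vowel Deletion: [fedusdihe] → [fedusdih]
4 Regressive Voicing Assimilation: [fedusdih] → [feduzdih]

[feduzdih]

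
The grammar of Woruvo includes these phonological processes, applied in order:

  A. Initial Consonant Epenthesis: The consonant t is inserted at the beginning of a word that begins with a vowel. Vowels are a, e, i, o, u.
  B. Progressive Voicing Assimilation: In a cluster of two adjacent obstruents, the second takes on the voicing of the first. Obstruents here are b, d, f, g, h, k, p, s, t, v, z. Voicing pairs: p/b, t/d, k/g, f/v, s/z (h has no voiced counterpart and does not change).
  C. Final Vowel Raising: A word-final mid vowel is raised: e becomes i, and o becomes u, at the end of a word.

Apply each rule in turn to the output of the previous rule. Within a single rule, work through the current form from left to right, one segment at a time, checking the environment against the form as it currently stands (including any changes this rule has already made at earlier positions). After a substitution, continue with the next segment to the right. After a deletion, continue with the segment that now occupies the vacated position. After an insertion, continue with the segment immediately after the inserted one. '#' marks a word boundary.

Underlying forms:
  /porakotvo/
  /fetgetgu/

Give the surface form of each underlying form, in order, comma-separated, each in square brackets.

/porakotvo/:
  A Initial Consonant Epenthesis: no change — [porakotvo]
  B Progressive Voicing Assimilation: [porakotvo] → [porakotfo]
  C Final Vowel Raising: [porakotfo] → [porakotfu]
/fetgetgu/:
  A Initial Consonant Epenthesis: no change — [fetgetgu]
  B Progressive Voicing Assimilation: [fetgetgu] → [fetketku]
  C Final Vowel Raising: no change — [fetketku]

[porakotfu], [fetketku]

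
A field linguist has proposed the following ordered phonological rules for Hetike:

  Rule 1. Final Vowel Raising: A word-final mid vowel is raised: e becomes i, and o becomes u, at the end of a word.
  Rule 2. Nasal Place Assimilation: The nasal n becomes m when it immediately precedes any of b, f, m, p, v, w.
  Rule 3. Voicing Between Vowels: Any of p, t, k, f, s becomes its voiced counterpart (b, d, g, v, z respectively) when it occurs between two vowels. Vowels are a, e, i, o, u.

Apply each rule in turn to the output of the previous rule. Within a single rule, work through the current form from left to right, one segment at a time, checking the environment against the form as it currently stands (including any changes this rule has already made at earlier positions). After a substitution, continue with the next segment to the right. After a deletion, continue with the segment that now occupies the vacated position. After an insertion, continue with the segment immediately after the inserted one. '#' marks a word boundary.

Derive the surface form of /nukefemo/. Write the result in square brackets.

Rule 1 Final Vowel Raising: [nukefemo] → [nukefemu]
Rule 2 Nasal Place Assimilation: no change — [nukefemu]
Rule 3 Voicing Between Vowels: [nukefemu] → [nugevemu]

[nugevemu]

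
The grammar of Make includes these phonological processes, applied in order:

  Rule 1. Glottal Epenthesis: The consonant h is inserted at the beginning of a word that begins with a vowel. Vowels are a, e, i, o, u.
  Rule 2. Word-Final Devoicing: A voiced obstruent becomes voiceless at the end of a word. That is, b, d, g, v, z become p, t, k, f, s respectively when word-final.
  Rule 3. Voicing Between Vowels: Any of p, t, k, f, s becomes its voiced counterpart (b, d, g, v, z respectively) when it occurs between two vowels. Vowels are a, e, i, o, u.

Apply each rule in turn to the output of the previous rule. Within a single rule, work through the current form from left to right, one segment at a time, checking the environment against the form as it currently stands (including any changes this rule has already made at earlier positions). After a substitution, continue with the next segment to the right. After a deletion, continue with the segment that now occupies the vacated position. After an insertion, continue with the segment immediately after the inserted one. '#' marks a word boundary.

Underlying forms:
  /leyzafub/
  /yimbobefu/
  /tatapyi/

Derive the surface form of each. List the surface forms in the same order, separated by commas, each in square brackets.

[leyzavup], [yimbobevu], [tadapyi]

/leyzafub/:
  Rule 1 Glottal Epenthesis: no change — [leyzafub]
  Rule 2 Word-Final Devoicing: [leyzafub] → [leyzafup]
  Rule 3 Voicing Between Vowels: [leyzafup] → [leyzavup]
/yimbobefu/:
  Rule 1 Glottal Epenthesis: no change — [yimbobefu]
  Rule 2 Word-Final Devoicing: no change — [yimbobefu]
  Rule 3 Voicing Between Vowels: [yimbobefu] → [yimbobevu]
/tatapyi/:
  Rule 1 Glottal Epenthesis: no change — [tatapyi]
  Rule 2 Word-Final Devoicing: no change — [tatapyi]
  Rule 3 Voicing Between Vowels: [tatapyi] → [tadapyi]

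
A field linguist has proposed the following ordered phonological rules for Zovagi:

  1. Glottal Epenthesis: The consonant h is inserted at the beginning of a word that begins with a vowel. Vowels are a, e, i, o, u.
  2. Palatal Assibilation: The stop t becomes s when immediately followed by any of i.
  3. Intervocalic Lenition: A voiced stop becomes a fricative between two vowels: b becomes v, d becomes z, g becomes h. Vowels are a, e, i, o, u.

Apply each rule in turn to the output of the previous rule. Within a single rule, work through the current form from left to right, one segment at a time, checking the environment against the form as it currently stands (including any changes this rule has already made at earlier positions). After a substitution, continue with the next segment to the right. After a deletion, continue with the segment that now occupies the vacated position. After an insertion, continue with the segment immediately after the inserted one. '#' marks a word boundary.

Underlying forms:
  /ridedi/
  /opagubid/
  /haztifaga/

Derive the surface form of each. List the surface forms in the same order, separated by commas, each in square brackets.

[rizezi], [hopahuvid], [hazsifaha]

/ridedi/:
  1 Glottal Epenthesis: no change — [ridedi]
  2 Palatal Assibilation: no change — [ridedi]
  3 Intervocalic Lenition: [ridedi] → [rizezi]
/opagubid/:
  1 Glottal Epenthesis: [opagubid] → [hopagubid]
  2 Palatal Assibilation: no change — [hopagubid]
  3 Intervocalic Lenition: [hopagubid] → [hopahuvid]
/haztifaga/:
  1 Glottal Epenthesis: no change — [haztifaga]
  2 Palatal Assibilation: [haztifaga] → [hazsifaga]
  3 Intervocalic Lenition: [hazsifaga] → [hazsifaha]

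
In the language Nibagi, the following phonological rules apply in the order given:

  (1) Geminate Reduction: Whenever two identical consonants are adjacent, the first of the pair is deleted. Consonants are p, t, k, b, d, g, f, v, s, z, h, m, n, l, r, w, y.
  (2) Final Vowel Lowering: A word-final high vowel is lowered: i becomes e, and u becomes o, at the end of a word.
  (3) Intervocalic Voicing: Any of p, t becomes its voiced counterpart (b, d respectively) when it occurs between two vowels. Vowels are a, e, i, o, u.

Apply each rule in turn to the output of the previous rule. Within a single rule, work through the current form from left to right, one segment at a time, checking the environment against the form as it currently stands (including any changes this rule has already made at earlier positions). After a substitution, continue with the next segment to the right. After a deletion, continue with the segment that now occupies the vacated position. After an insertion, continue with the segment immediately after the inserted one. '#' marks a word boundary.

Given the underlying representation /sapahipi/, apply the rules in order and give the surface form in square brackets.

(1) Geminate Reduction: no change — [sapahipi]
(2) Final Vowel Lowering: [sapahipi] → [sapahipe]
(3) Intervocalic Voicing: [sapahipe] → [sabahibe]

[sabahibe]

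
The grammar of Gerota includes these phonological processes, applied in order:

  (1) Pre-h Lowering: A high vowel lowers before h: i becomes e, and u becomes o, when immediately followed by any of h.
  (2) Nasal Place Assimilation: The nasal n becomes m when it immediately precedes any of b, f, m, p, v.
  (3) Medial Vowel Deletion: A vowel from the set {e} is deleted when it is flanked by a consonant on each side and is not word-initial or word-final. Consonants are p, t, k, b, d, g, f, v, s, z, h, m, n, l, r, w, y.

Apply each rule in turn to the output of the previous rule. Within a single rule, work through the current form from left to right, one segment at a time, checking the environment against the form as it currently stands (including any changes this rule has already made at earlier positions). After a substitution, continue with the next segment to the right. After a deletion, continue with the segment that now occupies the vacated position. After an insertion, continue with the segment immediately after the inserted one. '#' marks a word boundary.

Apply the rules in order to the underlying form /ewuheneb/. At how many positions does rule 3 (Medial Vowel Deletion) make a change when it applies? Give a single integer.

(1) Pre-h Lowering: [ewuheneb] → [ewoheneb]
(2) Nasal Place Assimilation: no change — [ewoheneb]
(3) Medial Vowel Deletion: [ewoheneb] → [ewohnb]
Rule 3 changed 2 position(s).

2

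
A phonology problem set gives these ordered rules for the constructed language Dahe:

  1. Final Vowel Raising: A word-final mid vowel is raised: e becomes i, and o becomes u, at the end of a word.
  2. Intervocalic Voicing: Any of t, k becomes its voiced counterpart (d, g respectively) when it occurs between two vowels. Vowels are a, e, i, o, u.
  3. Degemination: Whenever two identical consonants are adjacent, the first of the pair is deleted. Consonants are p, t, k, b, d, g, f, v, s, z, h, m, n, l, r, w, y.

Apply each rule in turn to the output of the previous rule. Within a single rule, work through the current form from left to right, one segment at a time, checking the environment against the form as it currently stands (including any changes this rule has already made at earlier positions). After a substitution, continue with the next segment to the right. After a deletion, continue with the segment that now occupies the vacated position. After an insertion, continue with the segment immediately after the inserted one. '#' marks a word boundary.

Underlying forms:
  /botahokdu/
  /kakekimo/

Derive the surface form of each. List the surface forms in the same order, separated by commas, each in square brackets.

[bodahokdu], [kagegimu]

/botahokdu/:
  1 Final Vowel Raising: no change — [botahokdu]
  2 Intervocalic Voicing: [botahokdu] → [bodahokdu]
  3 Degemination: no change — [bodahokdu]
/kakekimo/:
  1 Final Vowel Raising: [kakekimo] → [kakekimu]
  2 Intervocalic Voicing: [kakekimu] → [kagegimu]
  3 Degemination: no change — [kagegimu]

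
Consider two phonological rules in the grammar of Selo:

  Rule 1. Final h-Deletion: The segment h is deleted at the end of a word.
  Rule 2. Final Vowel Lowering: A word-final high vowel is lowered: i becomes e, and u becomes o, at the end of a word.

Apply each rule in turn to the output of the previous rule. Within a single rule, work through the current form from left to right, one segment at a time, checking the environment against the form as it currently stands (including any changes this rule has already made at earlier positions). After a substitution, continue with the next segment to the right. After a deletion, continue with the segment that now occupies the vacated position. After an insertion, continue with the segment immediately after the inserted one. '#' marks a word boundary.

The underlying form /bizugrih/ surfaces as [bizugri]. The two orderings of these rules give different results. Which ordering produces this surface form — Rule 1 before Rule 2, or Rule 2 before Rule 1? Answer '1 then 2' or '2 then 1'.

Order 1 then 2:
  1 Final h-Deletion: [bizugrih] → [bizugri]
  2 Final Vowel Lowering: [bizugri] → [bizugre]
  result: [bizugre]
Order 2 then 1:
  2 Final Vowel Lowering: no change — [bizugrih]
  1 Final h-Deletion: [bizugrih] → [bizugri]
  result: [bizugri]

2 then 1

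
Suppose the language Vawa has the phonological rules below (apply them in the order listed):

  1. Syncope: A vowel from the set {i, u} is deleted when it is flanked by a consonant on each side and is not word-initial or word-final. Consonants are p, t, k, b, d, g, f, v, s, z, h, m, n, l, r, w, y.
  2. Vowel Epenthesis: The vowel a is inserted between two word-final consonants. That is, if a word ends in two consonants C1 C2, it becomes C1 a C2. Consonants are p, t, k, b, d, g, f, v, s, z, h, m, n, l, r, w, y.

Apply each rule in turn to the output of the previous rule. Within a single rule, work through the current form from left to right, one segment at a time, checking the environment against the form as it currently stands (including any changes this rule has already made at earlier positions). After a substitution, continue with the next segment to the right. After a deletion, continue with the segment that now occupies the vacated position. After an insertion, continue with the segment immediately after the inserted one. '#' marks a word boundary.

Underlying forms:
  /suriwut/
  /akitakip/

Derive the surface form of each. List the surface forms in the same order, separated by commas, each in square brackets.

[srwat], [aktakap]

/suriwut/:
  1 Syncope: [suriwut] → [srwt]
  2 Vowel Epenthesis: [srwt] → [srwat]
/akitakip/:
  1 Syncope: [akitakip] → [aktakp]
  2 Vowel Epenthesis: [aktakp] → [aktakap]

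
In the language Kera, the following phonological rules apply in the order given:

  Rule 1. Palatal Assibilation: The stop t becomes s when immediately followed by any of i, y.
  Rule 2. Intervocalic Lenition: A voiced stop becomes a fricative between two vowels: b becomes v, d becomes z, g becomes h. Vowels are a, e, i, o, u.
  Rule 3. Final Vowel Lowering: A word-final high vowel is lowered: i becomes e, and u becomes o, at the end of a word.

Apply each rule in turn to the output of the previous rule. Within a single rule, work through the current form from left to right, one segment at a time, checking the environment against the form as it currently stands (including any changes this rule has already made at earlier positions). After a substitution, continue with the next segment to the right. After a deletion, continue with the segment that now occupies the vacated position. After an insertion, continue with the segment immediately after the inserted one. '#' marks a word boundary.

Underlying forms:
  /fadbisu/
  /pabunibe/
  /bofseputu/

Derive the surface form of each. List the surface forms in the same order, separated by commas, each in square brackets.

/fadbisu/:
  Rule 1 Palatal Assibilation: no change — [fadbisu]
  Rule 2 Intervocalic Lenition: no change — [fadbisu]
  Rule 3 Final Vowel Lowering: [fadbisu] → [fadbiso]
/pabunibe/:
  Rule 1 Palatal Assibilation: no change — [pabunibe]
  Rule 2 Intervocalic Lenition: [pabunibe] → [pavunive]
  Rule 3 Final Vowel Lowering: no change — [pavunive]
/bofseputu/:
  Rule 1 Palatal Assibilation: no change — [bofseputu]
  Rule 2 Intervocalic Lenition: no change — [bofseputu]
  Rule 3 Final Vowel Lowering: [bofseputu] → [bofseputo]

[fadbiso], [pavunive], [bofseputo]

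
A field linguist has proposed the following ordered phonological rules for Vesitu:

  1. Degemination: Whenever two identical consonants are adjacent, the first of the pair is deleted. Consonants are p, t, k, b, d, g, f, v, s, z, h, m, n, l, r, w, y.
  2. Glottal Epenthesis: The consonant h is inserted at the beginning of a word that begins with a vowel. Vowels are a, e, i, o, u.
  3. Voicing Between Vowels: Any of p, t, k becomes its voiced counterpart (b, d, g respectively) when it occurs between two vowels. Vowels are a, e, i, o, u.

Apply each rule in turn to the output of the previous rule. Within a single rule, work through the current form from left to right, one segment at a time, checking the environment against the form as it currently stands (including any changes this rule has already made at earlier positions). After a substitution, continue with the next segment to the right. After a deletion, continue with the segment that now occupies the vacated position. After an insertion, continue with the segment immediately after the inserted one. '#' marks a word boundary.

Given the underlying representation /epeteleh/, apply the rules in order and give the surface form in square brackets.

[hebedeleh]

1 Degemination: no change — [epeteleh]
2 Glottal Epenthesis: [epeteleh] → [hepeteleh]
3 Voicing Between Vowels: [hepeteleh] → [hebedeleh]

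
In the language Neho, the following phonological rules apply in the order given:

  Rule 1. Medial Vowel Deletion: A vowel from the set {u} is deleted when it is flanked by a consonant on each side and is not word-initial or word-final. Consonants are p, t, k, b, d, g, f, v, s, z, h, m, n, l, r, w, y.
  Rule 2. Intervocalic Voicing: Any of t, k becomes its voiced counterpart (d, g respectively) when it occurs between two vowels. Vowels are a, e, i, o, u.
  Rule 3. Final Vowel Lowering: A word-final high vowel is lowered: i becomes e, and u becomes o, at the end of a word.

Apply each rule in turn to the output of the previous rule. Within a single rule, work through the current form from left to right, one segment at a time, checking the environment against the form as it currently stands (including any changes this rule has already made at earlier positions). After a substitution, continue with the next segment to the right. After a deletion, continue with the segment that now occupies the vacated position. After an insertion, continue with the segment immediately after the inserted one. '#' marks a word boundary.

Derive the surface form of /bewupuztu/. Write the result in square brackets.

[bewpzto]

Rule 1 Medial Vowel Deletion: [bewupuztu] → [bewpztu]
Rule 2 Intervocalic Voicing: no change — [bewpztu]
Rule 3 Final Vowel Lowering: [bewpztu] → [bewpzto]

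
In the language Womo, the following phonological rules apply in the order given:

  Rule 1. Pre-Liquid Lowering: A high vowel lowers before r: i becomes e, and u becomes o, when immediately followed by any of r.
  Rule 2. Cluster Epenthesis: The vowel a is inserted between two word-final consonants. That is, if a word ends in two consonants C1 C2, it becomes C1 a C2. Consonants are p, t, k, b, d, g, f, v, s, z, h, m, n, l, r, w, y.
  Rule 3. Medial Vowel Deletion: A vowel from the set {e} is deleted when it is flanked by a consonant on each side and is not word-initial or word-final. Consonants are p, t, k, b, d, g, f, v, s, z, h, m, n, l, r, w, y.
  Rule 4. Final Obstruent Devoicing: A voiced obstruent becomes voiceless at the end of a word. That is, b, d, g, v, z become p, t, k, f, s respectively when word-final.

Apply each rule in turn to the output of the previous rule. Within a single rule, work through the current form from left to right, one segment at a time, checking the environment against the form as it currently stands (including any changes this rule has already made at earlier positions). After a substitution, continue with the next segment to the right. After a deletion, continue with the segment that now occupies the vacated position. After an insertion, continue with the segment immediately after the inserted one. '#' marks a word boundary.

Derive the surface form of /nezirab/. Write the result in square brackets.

[nzrap]

Rule 1 Pre-Liquid Lowering: [nezirab] → [nezerab]
Rule 2 Cluster Epenthesis: no change — [nezerab]
Rule 3 Medial Vowel Deletion: [nezerab] → [nzrab]
Rule 4 Final Obstruent Devoicing: [nzrab] → [nzrap]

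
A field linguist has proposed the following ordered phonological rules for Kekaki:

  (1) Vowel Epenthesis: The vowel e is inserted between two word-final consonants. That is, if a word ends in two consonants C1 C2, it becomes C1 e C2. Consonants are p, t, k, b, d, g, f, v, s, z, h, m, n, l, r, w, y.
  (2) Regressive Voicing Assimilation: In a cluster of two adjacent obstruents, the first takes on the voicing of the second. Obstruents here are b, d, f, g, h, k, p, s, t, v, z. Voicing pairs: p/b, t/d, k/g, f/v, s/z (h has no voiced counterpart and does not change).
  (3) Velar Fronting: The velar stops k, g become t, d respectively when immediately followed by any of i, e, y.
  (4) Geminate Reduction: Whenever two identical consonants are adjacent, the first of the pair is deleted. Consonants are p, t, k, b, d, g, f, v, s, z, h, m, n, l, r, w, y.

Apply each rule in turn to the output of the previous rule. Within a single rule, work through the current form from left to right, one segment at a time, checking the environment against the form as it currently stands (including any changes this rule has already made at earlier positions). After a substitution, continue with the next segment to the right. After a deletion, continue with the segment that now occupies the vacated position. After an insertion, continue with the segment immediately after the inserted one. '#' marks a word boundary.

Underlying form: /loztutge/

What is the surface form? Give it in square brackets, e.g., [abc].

[lostude]

(1) Vowel Epenthesis: no change — [loztutge]
(2) Regressive Voicing Assimilation: [loztutge] → [lostudge]
(3) Velar Fronting: [lostudge] → [lostudde]
(4) Geminate Reduction: [lostudde] → [lostude]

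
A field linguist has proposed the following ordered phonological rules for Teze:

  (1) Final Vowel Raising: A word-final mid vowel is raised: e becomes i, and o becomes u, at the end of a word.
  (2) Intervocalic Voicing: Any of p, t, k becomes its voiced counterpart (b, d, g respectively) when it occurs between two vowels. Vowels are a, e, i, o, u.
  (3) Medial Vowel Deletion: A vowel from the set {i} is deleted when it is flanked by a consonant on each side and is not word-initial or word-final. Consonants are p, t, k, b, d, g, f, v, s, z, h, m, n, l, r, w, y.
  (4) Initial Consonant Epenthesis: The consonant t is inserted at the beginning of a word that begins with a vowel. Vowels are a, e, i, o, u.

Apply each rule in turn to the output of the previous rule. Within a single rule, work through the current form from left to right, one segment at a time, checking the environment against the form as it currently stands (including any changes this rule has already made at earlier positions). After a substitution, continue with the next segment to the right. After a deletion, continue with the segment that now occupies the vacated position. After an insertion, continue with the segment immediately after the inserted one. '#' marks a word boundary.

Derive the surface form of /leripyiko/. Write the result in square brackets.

[lerpygu]

(1) Final Vowel Raising: [leripyiko] → [leripyiku]
(2) Intervocalic Voicing: [leripyiku] → [leripyigu]
(3) Medial Vowel Deletion: [leripyigu] → [lerpygu]
(4) Initial Consonant Epenthesis: no change — [lerpygu]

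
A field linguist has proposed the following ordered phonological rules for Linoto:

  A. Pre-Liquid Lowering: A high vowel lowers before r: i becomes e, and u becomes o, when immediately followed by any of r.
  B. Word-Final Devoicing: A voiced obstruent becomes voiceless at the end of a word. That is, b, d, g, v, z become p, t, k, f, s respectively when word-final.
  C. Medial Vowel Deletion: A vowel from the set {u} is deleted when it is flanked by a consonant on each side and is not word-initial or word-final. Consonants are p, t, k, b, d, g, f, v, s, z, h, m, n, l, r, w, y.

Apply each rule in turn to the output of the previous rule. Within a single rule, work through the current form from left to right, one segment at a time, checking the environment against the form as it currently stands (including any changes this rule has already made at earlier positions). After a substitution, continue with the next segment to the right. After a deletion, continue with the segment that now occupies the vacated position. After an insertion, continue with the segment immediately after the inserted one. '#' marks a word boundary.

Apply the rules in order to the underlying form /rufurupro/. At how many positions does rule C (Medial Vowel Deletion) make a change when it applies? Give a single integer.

A Pre-Liquid Lowering: [rufurupro] → [ruforupro]
B Word-Final Devoicing: no change — [ruforupro]
C Medial Vowel Deletion: [ruforupro] → [rforpro]
Rule C changed 2 position(s).

2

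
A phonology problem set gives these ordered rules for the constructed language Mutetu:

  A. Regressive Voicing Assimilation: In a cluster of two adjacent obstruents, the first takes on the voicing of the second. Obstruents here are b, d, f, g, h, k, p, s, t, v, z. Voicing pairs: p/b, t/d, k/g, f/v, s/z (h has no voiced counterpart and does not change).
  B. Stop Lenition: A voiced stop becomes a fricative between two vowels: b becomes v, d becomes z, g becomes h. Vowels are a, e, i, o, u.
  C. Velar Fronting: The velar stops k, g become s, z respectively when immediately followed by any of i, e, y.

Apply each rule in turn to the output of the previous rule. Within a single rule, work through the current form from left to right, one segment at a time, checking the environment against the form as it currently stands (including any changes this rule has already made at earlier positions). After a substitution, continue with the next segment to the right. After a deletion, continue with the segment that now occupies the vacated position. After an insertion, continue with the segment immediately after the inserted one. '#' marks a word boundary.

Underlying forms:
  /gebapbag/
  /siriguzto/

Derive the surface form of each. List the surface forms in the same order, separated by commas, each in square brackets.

[zevabbag], [sirihusto]

/gebapbag/:
  A Regressive Voicing Assimilation: [gebapbag] → [gebabbag]
  B Stop Lenition: [gebabbag] → [gevabbag]
  C Velar Fronting: [gevabbag] → [zevabbag]
/siriguzto/:
  A Regressive Voicing Assimilation: [siriguzto] → [sirigusto]
  B Stop Lenition: [sirigusto] → [sirihusto]
  C Velar Fronting: no change — [sirihusto]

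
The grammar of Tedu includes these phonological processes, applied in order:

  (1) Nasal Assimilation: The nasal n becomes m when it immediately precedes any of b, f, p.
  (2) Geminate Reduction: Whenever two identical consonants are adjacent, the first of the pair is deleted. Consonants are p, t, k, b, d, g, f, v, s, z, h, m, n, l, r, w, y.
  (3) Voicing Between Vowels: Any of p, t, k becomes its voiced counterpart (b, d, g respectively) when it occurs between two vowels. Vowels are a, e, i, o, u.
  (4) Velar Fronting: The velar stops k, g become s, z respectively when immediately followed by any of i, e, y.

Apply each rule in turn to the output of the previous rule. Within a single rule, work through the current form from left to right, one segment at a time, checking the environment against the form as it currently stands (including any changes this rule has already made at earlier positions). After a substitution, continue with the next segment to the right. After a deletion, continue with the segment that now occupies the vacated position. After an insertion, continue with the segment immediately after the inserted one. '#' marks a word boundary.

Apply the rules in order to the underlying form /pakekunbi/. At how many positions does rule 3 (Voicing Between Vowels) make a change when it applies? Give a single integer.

2

(1) Nasal Assimilation: [pakekunbi] → [pakekumbi]
(2) Geminate Reduction: no change — [pakekumbi]
(3) Voicing Between Vowels: [pakekumbi] → [pagegumbi]
(4) Velar Fronting: [pagegumbi] → [pazegumbi]
Rule 3 changed 2 position(s).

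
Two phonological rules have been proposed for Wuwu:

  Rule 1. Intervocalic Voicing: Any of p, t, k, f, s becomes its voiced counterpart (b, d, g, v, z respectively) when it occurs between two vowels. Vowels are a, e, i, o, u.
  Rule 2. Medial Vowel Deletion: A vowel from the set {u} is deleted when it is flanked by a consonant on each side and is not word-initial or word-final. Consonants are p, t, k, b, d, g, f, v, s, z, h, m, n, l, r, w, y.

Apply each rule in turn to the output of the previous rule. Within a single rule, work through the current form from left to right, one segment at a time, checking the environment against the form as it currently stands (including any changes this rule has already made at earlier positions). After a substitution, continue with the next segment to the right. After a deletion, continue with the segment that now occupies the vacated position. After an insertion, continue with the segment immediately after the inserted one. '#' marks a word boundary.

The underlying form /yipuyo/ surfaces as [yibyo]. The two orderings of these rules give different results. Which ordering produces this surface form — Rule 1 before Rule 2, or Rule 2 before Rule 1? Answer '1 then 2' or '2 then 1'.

1 then 2

Order 1 then 2:
  1 Intervocalic Voicing: [yipuyo] → [yibuyo]
  2 Medial Vowel Deletion: [yibuyo] → [yibyo]
  result: [yibyo]
Order 2 then 1:
  2 Medial Vowel Deletion: [yipuyo] → [yipyo]
  1 Intervocalic Voicing: no change — [yipyo]
  result: [yipyo]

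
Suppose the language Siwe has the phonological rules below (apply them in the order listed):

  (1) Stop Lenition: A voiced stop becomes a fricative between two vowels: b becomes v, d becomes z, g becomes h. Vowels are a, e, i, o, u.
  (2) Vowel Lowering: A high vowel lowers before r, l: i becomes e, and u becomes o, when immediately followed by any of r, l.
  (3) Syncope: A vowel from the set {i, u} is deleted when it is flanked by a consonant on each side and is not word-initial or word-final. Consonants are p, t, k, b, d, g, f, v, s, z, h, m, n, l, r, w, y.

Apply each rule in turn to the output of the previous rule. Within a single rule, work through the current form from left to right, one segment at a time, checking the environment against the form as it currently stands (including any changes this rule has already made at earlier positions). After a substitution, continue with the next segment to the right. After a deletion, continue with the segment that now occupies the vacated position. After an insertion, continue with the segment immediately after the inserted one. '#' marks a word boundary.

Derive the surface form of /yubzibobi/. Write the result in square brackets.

[ybzvovi]

(1) Stop Lenition: [yubzibobi] → [yubzivovi]
(2) Vowel Lowering: no change — [yubzivovi]
(3) Syncope: [yubzivovi] → [ybzvovi]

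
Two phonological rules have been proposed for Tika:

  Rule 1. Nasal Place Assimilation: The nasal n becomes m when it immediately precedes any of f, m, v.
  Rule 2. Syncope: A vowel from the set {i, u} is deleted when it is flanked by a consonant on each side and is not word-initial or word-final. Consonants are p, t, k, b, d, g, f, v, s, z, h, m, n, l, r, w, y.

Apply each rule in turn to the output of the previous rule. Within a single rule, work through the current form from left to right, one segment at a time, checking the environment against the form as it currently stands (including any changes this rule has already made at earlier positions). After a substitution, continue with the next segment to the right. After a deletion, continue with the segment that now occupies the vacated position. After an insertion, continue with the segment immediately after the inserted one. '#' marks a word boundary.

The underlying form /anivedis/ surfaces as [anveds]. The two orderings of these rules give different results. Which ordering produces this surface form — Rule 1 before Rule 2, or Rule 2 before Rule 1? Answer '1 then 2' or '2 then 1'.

Order 1 then 2:
  1 Nasal Place Assimilation: no change — [anivedis]
  2 Syncope: [anivedis] → [anveds]
  result: [anveds]
Order 2 then 1:
  2 Syncope: [anivedis] → [anveds]
  1 Nasal Place Assimilation: [anveds] → [amveds]
  result: [amveds]

1 then 2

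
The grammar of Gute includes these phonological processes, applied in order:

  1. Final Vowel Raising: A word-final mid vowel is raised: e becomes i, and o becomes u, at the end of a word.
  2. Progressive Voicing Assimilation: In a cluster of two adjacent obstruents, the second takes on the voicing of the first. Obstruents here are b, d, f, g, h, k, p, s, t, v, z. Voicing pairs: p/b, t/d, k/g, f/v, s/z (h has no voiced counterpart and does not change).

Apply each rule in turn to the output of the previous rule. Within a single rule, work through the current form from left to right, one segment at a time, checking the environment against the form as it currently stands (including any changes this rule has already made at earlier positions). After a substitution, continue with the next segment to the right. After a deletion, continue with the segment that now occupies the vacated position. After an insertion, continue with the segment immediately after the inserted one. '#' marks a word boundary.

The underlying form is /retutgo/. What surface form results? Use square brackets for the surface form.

1 Final Vowel Raising: [retutgo] → [retutgu]
2 Progressive Voicing Assimilation: [retutgu] → [retutku]

[retutku]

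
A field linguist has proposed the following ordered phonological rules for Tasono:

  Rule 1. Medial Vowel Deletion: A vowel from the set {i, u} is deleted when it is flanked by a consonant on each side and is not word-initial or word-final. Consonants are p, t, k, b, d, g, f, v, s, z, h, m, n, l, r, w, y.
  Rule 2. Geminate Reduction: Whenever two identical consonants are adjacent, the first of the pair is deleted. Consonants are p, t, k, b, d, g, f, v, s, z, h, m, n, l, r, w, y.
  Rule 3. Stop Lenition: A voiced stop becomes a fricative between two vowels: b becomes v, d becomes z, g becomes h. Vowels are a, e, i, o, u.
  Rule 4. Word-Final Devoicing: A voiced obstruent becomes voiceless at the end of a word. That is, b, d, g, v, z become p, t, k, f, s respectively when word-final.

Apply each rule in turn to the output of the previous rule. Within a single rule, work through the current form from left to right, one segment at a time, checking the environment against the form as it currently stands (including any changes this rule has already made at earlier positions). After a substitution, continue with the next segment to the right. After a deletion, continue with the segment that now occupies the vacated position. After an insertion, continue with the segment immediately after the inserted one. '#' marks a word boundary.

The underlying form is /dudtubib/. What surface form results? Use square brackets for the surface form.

Rule 1 Medial Vowel Deletion: [dudtubib] → [ddtbb]
Rule 2 Geminate Reduction: [ddtbb] → [dtb]
Rule 3 Stop Lenition: no change — [dtb]
Rule 4 Word-Final Devoicing: [dtb] → [dtp]

[dtp]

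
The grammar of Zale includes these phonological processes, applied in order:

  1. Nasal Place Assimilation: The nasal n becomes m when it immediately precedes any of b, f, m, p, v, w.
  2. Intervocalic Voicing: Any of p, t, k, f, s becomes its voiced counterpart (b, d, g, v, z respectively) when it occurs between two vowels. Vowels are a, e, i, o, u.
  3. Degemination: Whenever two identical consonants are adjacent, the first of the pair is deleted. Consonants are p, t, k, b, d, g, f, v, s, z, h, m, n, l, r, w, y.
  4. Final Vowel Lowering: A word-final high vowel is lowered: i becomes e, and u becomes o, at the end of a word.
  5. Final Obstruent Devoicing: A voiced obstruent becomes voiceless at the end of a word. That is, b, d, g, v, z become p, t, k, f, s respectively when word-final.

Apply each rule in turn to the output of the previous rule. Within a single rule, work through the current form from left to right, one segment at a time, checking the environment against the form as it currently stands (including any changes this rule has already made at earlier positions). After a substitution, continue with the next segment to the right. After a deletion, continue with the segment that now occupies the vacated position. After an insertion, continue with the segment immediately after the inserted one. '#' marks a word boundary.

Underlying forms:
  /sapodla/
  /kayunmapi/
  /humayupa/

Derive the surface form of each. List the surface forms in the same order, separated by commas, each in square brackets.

[sabodla], [kayumabe], [humayuba]

/sapodla/:
  1 Nasal Place Assimilation: no change — [sapodla]
  2 Intervocalic Voicing: [sapodla] → [sabodla]
  3 Degemination: no change — [sabodla]
  4 Final Vowel Lowering: no change — [sabodla]
  5 Final Obstruent Devoicing: no change — [sabodla]
/kayunmapi/:
  1 Nasal Place Assimilation: [kayunmapi] → [kayummapi]
  2 Intervocalic Voicing: [kayummapi] → [kayummabi]
  3 Degemination: [kayummabi] → [kayumabi]
  4 Final Vowel Lowering: [kayumabi] → [kayumabe]
  5 Final Obstruent Devoicing: no change — [kayumabe]
/humayupa/:
  1 Nasal Place Assimilation: no change — [humayupa]
  2 Intervocalic Voicing: [humayupa] → [humayuba]
  3 Degemination: no change — [humayuba]
  4 Final Vowel Lowering: no change — [humayuba]
  5 Final Obstruent Devoicing: no change — [humayuba]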